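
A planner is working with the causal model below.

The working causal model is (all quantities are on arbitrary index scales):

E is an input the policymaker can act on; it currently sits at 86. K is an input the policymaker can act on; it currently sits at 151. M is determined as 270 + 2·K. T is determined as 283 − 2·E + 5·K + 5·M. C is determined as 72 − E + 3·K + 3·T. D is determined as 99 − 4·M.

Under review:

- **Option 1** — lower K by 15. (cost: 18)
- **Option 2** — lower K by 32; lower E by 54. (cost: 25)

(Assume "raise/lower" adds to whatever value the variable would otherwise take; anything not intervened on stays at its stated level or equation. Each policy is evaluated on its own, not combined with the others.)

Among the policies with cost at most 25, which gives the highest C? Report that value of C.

10897

Option 1 (K − 15):
  E = 86
  K = 151 − 15 = 136
  M = 270 + 2·136 = 542
  T = 283 − 2·86 + 5·136 + 5·542 = 3501
  C = 72 − 86 + 3·136 + 3·3501 = 10897
Option 2 (K − 32, E − 54):
  E = 86 − 54 = 32
  K = 151 − 32 = 119
  M = 270 + 2·119 = 508
  T = 283 − 2·32 + 5·119 + 5·508 = 3354
  C = 72 − 32 + 3·119 + 3·3354 = 10459
Comparing — Option 1: C=10897, Option 2: C=10459. Highest is 10897 (Option 1).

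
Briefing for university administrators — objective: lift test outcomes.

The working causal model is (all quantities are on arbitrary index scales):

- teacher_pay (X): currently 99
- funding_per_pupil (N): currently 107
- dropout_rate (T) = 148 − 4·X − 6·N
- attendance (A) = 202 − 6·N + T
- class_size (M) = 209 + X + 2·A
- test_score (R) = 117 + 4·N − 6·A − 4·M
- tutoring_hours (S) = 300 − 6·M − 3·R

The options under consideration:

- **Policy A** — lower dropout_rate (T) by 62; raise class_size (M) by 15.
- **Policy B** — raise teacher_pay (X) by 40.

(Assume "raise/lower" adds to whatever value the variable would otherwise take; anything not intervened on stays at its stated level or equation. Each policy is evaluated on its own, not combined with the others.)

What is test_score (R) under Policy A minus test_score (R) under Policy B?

-1272

Policy A (T − 62, M + 15):
  X = 99
  N = 107
  T = 148 − 4·99 − 6·107 (−62 from intervention) = -952
  A = 202 − 6·107 + (-952) = -1392
  M = 209 + 99 + 2·(-1392) (+15 from intervention) = -2461
  R = 117 + 4·107 − 6·(-1392) − 4·(-2461) = 18741
Policy B (X + 40):
  X = 99 + 40 = 139
  N = 107
  T = 148 − 4·139 − 6·107 = -1050
  A = 202 − 6·107 + (-1050) = -1490
  M = 209 + 139 + 2·(-1490) = -2632
  R = 117 + 4·107 − 6·(-1490) − 4·(-2632) = 20013
R: 18741 − 20013 = -1272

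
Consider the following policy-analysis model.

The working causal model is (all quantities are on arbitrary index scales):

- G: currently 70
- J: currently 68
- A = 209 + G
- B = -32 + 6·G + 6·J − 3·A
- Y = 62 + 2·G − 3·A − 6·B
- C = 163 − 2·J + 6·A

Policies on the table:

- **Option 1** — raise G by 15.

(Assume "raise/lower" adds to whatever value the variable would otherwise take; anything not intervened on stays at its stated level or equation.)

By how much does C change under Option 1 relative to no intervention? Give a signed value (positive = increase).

90

Baseline:
  G = 70
  J = 68
  A = 209 + 70 = 279
  C = 163 − 2·68 + 6·279 = 1701
Option 1 (G + 15):
  G = 70 + 15 = 85
  J = 68
  A = 209 + 85 = 294
  C = 163 − 2·68 + 6·294 = 1791
Change in C: 1791 − 1701 = 90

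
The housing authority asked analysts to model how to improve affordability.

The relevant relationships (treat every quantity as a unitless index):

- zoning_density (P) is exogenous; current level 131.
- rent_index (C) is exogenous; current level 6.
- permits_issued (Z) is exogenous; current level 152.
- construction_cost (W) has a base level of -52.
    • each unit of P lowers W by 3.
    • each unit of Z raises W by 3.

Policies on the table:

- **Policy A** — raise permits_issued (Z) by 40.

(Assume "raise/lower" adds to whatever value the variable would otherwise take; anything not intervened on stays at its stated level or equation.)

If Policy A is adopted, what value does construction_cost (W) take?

131

Policy A (Z + 40):
  P = 131
  Z = 152 + 40 = 192
  W = -52 − 3·131 + 3·192 = 131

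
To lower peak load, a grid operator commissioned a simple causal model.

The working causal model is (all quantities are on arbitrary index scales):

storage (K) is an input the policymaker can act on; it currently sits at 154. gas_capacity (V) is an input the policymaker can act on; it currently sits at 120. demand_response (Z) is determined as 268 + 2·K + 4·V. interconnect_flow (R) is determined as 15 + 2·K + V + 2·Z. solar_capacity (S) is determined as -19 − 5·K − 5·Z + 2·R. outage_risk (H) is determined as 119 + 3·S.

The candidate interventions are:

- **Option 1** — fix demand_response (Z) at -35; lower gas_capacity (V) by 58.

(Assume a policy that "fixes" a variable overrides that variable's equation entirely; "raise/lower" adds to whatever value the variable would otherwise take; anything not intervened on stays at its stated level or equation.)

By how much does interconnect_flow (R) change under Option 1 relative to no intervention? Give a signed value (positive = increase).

-2240

Baseline:
  K = 154
  V = 120
  Z = 268 + 2·154 + 4·120 = 1056
  R = 15 + 2·154 + 120 + 2·1056 = 2555
Option 1 (Z := -35, V − 58):
  K = 154
  V = 120 − 58 = 62
  Z = -35
  R = 15 + 2·154 + 62 + 2·(-35) = 315
Change in R: 315 − 2555 = -2240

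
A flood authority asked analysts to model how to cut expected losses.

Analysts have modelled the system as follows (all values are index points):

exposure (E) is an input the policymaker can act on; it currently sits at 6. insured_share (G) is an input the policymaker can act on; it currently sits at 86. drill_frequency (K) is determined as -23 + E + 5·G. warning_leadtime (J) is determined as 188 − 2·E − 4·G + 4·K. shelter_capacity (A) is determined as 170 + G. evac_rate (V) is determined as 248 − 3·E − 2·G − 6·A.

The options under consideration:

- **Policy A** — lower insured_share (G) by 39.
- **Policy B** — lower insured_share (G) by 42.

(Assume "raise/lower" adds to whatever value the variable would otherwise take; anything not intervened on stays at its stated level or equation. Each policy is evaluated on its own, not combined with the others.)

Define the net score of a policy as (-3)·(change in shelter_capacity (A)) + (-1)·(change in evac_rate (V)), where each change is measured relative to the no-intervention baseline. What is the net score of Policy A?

Baseline:
  E = 6
  G = 86
  A = 170 + 86 = 256
  V = 248 − 3·6 − 2·86 − 6·256 = -1478
Policy A (G − 39):
  E = 6
  G = 86 − 39 = 47
  A = 170 + 47 = 217
  V = 248 − 3·6 − 2·47 − 6·217 = -1166
ΔA = 217 − 256 = -39; ΔV = -1166 − (-1478) = 312
Score = (-3)·(-39) + (-1)·312 = -195

-195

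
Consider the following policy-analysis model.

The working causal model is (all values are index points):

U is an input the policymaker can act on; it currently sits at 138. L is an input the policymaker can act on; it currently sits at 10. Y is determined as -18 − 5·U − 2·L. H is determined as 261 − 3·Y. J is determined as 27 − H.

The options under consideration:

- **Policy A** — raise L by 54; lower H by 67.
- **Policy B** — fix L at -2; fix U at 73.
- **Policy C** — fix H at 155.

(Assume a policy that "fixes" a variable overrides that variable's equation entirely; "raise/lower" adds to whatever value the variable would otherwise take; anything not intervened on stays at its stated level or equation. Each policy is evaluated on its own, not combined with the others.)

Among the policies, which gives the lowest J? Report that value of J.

Policy A (L + 54, H − 67):
  U = 138
  L = 10 + 54 = 64
  Y = -18 − 5·138 − 2·64 = -836
  H = 261 − 3·(-836) (−67 from intervention) = 2702
  J = 27 − 2702 = -2675
Policy B (L := -2, U := 73):
  U = 73
  L = -2
  Y = -18 − 5·73 − 2·(-2) = -379
  H = 261 − 3·(-379) = 1398
  J = 27 − 1398 = -1371
Policy C (H := 155):
  U = 138
  L = 10
  Y = -18 − 5·138 − 2·10 = -728
  H = 155
  J = 27 − 155 = -128
Comparing — Policy A: J=-2675, Policy B: J=-1371, Policy C: J=-128. Lowest is -2675 (Policy A).

-2675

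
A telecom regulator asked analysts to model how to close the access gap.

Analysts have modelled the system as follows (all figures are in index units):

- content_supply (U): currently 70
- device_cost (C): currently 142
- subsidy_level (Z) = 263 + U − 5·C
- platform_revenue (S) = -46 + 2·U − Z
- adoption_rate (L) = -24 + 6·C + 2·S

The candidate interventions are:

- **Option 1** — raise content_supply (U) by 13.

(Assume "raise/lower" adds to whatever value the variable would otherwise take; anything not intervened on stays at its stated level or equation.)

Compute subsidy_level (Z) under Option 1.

-364

Option 1 (U + 13):
  U = 70 + 13 = 83
  C = 142
  Z = 263 + 83 − 5·142 = -364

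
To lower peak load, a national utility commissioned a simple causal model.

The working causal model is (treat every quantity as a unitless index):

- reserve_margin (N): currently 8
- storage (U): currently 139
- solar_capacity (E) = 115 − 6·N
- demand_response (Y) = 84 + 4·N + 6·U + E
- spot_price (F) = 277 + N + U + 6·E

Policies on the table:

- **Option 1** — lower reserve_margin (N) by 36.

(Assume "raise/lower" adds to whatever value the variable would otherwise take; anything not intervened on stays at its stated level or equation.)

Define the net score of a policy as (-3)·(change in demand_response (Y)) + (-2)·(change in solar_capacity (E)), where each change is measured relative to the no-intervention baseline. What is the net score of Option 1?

Baseline:
  N = 8
  U = 139
  E = 115 − 6·8 = 67
  Y = 84 + 4·8 + 6·139 + 67 = 1017
Option 1 (N − 36):
  N = 8 − 36 = -28
  U = 139
  E = 115 − 6·(-28) = 283
  Y = 84 + 4·(-28) + 6·139 + 283 = 1089
ΔY = 1089 − 1017 = 72; ΔE = 283 − 67 = 216
Score = (-3)·72 + (-2)·216 = -648

-648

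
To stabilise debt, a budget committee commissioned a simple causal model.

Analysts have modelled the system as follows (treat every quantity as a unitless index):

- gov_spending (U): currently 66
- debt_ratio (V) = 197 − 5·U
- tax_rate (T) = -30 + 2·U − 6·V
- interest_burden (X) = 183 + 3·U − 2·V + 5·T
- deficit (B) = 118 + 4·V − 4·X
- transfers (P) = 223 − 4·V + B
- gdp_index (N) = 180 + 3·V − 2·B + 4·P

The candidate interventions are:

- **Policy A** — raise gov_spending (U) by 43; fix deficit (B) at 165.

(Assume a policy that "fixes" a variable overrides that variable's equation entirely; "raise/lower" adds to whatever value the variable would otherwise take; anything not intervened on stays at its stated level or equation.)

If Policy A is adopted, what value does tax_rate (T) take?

2276

Policy A (U + 43, B := 165):
  U = 66 + 43 = 109
  V = 197 − 5·109 = -348
  T = -30 + 2·109 − 6·(-348) = 2276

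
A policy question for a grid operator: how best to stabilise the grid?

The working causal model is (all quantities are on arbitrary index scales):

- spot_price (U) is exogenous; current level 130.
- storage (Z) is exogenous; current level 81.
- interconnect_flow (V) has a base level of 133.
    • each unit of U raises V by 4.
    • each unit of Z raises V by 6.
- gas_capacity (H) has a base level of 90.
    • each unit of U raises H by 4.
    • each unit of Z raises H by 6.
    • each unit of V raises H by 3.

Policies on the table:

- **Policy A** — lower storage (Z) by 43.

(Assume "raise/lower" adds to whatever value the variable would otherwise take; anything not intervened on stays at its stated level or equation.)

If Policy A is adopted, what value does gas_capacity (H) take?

Policy A (Z − 43):
  U = 130
  Z = 81 − 43 = 38
  V = 133 + 4·130 + 6·38 = 881
  H = 90 + 4·130 + 6·38 + 3·881 = 3481

3481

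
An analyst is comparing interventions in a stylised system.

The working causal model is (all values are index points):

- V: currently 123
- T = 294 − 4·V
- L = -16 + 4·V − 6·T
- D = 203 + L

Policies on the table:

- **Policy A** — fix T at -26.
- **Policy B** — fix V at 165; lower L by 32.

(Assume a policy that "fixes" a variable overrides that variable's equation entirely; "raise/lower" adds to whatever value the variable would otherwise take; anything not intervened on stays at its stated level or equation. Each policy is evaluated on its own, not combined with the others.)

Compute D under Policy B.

Policy B (V := 165, L − 32):
  V = 165
  T = 294 − 4·165 = -366
  L = -16 + 4·165 − 6·(-366) (−32 from intervention) = 2808
  D = 203 + 2808 = 3011

3011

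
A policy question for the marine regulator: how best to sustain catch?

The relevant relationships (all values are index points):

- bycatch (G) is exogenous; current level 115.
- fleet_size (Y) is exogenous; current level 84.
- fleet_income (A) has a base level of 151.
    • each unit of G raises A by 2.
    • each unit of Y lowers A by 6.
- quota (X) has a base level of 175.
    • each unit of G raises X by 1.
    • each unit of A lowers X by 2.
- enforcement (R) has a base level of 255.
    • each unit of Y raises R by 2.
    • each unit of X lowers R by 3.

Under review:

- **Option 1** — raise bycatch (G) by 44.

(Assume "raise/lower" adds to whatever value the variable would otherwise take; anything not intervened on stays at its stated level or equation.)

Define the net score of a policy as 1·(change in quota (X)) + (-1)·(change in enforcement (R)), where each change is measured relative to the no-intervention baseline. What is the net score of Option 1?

Baseline:
  G = 115
  Y = 84
  A = 151 + 2·115 − 6·84 = -123
  X = 175 + 115 − 2·(-123) = 536
  R = 255 + 2·84 − 3·536 = -1185
Option 1 (G + 44):
  G = 115 + 44 = 159
  Y = 84
  A = 151 + 2·159 − 6·84 = -35
  X = 175 + 159 − 2·(-35) = 404
  R = 255 + 2·84 − 3·404 = -789
ΔX = 404 − 536 = -132; ΔR = -789 − (-1185) = 396
Score = 1·(-132) + (-1)·396 = -528

-528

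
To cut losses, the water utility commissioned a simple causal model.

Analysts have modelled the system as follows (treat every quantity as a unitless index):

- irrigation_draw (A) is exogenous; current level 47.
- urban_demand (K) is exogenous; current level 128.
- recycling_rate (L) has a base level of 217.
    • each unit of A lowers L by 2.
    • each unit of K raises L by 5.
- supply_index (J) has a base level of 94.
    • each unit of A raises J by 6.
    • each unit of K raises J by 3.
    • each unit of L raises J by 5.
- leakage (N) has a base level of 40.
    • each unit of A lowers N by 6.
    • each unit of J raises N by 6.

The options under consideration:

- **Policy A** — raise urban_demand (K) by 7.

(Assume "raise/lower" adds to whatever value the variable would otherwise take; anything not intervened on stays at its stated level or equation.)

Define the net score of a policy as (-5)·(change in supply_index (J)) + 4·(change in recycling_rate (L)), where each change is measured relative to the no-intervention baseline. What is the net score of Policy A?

Baseline:
  A = 47
  K = 128
  L = 217 − 2·47 + 5·128 = 763
  J = 94 + 6·47 + 3·128 + 5·763 = 4575
Policy A (K + 7):
  A = 47
  K = 128 + 7 = 135
  L = 217 − 2·47 + 5·135 = 798
  J = 94 + 6·47 + 3·135 + 5·798 = 4771
ΔJ = 4771 − 4575 = 196; ΔL = 798 − 763 = 35
Score = (-5)·196 + 4·35 = -840

-840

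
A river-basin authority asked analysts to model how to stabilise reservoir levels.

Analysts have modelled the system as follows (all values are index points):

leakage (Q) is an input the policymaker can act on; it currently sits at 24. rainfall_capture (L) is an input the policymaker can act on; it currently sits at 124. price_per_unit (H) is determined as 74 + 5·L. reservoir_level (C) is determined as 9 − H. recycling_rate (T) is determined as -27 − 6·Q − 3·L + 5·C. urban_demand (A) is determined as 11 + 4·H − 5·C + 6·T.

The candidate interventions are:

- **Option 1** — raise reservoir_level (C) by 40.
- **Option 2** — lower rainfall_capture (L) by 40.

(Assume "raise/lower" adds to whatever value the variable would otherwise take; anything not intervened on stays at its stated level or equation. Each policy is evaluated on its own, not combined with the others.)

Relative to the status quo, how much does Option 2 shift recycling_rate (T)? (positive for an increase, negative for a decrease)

Baseline:
  Q = 24
  L = 124
  H = 74 + 5·124 = 694
  C = 9 − 694 = -685
  T = -27 − 6·24 − 3·124 + 5·(-685) = -3968
Option 2 (L − 40):
  Q = 24
  L = 124 − 40 = 84
  H = 74 + 5·84 = 494
  C = 9 − 494 = -485
  T = -27 − 6·24 − 3·84 + 5·(-485) = -2848
Change in T: -2848 − (-3968) = 1120

1120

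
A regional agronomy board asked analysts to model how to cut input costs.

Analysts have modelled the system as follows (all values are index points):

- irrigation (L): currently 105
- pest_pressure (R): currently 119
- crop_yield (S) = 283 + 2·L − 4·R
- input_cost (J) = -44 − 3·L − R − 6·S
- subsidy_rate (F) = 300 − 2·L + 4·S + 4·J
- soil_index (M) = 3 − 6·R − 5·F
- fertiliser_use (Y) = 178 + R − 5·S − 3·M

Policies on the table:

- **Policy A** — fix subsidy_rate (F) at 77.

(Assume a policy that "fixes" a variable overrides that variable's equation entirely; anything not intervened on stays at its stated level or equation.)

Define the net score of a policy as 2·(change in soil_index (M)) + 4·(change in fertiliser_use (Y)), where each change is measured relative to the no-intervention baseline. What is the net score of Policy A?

Baseline:
  L = 105
  R = 119
  S = 283 + 2·105 − 4·119 = 17
  J = -44 − 3·105 − 119 − 6·17 = -580
  F = 300 − 2·105 + 4·17 + 4·(-580) = -2162
  M = 3 − 6·119 − 5·(-2162) = 10099
  Y = 178 + 119 − 5·17 − 3·10099 = -30085
Policy A (F := 77):
  L = 105
  R = 119
  S = 283 + 2·105 − 4·119 = 17
  J = -44 − 3·105 − 119 − 6·17 = -580
  F = 77
  M = 3 − 6·119 − 5·77 = -1096
  Y = 178 + 119 − 5·17 − 3·(-1096) = 3500
ΔM = -1096 − 10099 = -11195; ΔY = 3500 − (-30085) = 33585
Score = 2·(-11195) + 4·33585 = 111950

111950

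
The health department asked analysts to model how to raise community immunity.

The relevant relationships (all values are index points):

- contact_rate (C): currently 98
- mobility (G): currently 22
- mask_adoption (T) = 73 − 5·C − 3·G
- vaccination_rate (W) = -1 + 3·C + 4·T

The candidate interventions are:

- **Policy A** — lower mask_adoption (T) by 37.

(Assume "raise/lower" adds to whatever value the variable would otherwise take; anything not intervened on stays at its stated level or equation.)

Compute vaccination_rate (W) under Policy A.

Policy A (T − 37):
  C = 98
  G = 22
  T = 73 − 5·98 − 3·22 (−37 from intervention) = -520
  W = -1 + 3·98 + 4·(-520) = -1787

-1787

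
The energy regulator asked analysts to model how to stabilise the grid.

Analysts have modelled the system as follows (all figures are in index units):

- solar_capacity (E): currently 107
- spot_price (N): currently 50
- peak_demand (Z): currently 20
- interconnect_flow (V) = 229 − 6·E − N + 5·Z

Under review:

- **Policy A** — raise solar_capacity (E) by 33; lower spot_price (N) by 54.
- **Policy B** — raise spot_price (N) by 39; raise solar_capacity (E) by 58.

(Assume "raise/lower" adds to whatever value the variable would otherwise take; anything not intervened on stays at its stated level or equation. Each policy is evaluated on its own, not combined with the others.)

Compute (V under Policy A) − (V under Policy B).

243

Policy A (E + 33, N − 54):
  E = 107 + 33 = 140
  N = 50 − 54 = -4
  Z = 20
  V = 229 − 6·140 − (-4) + 5·20 = -507
Policy B (N + 39, E + 58):
  E = 107 + 58 = 165
  N = 50 + 39 = 89
  Z = 20
  V = 229 − 6·165 − 89 + 5·20 = -750
V: -507 − (-750) = 243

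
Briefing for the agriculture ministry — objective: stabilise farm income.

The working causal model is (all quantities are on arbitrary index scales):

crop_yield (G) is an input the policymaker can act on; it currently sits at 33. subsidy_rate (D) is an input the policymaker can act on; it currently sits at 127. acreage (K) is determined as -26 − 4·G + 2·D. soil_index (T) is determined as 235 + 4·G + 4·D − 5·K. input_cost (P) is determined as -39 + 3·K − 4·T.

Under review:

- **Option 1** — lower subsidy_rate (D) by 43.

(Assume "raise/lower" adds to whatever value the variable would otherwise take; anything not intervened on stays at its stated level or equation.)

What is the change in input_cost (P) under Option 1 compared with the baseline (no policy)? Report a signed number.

-1290

Baseline:
  G = 33
  D = 127
  K = -26 − 4·33 + 2·127 = 96
  T = 235 + 4·33 + 4·127 − 5·96 = 395
  P = -39 + 3·96 − 4·395 = -1331
Option 1 (D − 43):
  G = 33
  D = 127 − 43 = 84
  K = -26 − 4·33 + 2·84 = 10
  T = 235 + 4·33 + 4·84 − 5·10 = 653
  P = -39 + 3·10 − 4·653 = -2621
Change in P: -2621 − (-1331) = -1290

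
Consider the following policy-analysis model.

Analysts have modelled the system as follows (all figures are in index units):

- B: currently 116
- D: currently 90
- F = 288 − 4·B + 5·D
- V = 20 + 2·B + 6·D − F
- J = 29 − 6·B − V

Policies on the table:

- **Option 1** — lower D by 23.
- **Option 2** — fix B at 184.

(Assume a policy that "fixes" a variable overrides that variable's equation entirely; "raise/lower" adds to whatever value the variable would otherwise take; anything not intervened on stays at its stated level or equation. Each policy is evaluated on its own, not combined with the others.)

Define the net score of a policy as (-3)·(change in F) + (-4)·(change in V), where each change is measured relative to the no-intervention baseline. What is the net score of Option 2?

Baseline:
  B = 116
  D = 90
  F = 288 − 4·116 + 5·90 = 274
  V = 20 + 2·116 + 6·90 − 274 = 518
Option 2 (B := 184):
  B = 184
  D = 90
  F = 288 − 4·184 + 5·90 = 2
  V = 20 + 2·184 + 6·90 − 2 = 926
ΔF = 2 − 274 = -272; ΔV = 926 − 518 = 408
Score = (-3)·(-272) + (-4)·408 = -816

-816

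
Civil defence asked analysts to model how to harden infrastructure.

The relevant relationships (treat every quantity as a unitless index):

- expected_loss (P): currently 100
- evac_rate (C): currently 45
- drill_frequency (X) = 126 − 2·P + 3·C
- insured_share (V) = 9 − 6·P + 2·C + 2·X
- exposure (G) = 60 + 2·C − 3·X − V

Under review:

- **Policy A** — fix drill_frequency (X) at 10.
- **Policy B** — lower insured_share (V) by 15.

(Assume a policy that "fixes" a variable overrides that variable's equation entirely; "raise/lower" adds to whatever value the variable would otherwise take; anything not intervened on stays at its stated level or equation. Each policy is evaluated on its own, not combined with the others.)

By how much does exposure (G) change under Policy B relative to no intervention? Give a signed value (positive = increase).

Baseline:
  P = 100
  C = 45
  X = 126 − 2·100 + 3·45 = 61
  V = 9 − 6·100 + 2·45 + 2·61 = -379
  G = 60 + 2·45 − 3·61 − (-379) = 346
Policy B (V − 15):
  P = 100
  C = 45
  X = 126 − 2·100 + 3·45 = 61
  V = 9 − 6·100 + 2·45 + 2·61 (−15 from intervention) = -394
  G = 60 + 2·45 − 3·61 − (-394) = 361
Change in G: 361 − 346 = 15

15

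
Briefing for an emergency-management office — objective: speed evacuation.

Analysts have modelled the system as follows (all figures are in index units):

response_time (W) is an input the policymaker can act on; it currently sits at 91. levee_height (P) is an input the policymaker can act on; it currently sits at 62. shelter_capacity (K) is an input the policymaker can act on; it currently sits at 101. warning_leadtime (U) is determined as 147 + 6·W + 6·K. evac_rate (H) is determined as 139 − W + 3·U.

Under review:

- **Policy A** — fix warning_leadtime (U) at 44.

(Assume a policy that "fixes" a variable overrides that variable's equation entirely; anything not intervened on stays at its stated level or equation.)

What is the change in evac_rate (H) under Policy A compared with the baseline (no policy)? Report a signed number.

-3765

Baseline:
  W = 91
  K = 101
  U = 147 + 6·91 + 6·101 = 1299
  H = 139 − 91 + 3·1299 = 3945
Policy A (U := 44):
  W = 91
  K = 101
  U = 44
  H = 139 − 91 + 3·44 = 180
Change in H: 180 − 3945 = -3765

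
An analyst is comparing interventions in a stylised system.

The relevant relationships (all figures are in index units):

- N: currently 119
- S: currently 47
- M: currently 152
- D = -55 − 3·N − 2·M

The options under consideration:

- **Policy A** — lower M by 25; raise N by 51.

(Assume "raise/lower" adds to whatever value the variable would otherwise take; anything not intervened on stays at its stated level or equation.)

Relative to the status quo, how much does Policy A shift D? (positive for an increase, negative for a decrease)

-103

Baseline:
  N = 119
  M = 152
  D = -55 − 3·119 − 2·152 = -716
Policy A (M − 25, N + 51):
  N = 119 + 51 = 170
  M = 152 − 25 = 127
  D = -55 − 3·170 − 2·127 = -819
Change in D: -819 − (-716) = -103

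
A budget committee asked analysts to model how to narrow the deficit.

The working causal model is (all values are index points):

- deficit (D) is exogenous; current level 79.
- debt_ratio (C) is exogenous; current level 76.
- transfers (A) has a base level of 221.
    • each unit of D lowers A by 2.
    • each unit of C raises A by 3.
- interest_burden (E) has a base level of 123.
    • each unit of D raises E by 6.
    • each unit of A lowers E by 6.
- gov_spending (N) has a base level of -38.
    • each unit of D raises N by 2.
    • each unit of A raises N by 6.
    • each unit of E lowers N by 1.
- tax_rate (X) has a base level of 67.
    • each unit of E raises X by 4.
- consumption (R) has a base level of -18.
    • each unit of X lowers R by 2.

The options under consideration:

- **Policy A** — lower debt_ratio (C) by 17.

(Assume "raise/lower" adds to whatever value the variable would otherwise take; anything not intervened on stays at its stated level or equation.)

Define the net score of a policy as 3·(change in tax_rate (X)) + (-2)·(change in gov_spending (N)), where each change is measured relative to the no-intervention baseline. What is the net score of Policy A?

Baseline:
  D = 79
  C = 76
  A = 221 − 2·79 + 3·76 = 291
  E = 123 + 6·79 − 6·291 = -1149
  N = -38 + 2·79 + 6·291 − (-1149) = 3015
  X = 67 + 4·(-1149) = -4529
Policy A (C − 17):
  D = 79
  C = 76 − 17 = 59
  A = 221 − 2·79 + 3·59 = 240
  E = 123 + 6·79 − 6·240 = -843
  N = -38 + 2·79 + 6·240 − (-843) = 2403
  X = 67 + 4·(-843) = -3305
ΔX = -3305 − (-4529) = 1224; ΔN = 2403 − 3015 = -612
Score = 3·1224 + (-2)·(-612) = 4896

4896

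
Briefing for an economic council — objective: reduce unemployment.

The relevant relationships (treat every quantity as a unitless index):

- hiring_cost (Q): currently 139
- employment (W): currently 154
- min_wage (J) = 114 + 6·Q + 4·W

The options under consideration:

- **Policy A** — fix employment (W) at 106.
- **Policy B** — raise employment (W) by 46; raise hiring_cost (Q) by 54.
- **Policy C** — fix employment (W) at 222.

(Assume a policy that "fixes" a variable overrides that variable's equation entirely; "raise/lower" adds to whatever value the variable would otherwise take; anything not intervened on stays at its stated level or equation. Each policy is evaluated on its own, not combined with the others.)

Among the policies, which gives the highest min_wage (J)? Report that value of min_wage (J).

2072

Policy A (W := 106):
  Q = 139
  W = 106
  J = 114 + 6·139 + 4·106 = 1372
Policy B (W + 46, Q + 54):
  Q = 139 + 54 = 193
  W = 154 + 46 = 200
  J = 114 + 6·193 + 4·200 = 2072
Policy C (W := 222):
  Q = 139
  W = 222
  J = 114 + 6·139 + 4·222 = 1836
Comparing — Policy A: J=1372, Policy B: J=2072, Policy C: J=1836. Highest is 2072 (Policy B).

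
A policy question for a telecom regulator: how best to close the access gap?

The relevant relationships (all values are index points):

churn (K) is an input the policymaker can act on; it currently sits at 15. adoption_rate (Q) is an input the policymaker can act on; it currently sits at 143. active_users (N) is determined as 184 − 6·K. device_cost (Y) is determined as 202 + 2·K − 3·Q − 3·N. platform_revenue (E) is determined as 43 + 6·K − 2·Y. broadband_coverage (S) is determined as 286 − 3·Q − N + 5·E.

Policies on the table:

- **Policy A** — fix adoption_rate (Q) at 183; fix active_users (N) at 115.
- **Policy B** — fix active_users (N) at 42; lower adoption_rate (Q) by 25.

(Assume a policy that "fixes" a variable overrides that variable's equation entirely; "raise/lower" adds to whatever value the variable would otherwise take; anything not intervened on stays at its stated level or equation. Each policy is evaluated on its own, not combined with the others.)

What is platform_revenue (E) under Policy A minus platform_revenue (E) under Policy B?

Policy A (Q := 183, N := 115):
  K = 15
  Q = 183
  N = 115
  Y = 202 + 2·15 − 3·183 − 3·115 = -662
  E = 43 + 6·15 − 2·(-662) = 1457
Policy B (N := 42, Q − 25):
  K = 15
  Q = 143 − 25 = 118
  N = 42
  Y = 202 + 2·15 − 3·118 − 3·42 = -248
  E = 43 + 6·15 − 2·(-248) = 629
E: 1457 − 629 = 828

828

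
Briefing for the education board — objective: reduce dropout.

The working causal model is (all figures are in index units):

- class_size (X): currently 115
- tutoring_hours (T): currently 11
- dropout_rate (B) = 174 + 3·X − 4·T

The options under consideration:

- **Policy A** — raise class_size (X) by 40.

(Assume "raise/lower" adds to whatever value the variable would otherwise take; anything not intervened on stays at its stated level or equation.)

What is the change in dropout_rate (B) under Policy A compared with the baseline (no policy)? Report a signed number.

120

Baseline:
  X = 115
  T = 11
  B = 174 + 3·115 − 4·11 = 475
Policy A (X + 40):
  X = 115 + 40 = 155
  T = 11
  B = 174 + 3·155 − 4·11 = 595
Change in B: 595 − 475 = 120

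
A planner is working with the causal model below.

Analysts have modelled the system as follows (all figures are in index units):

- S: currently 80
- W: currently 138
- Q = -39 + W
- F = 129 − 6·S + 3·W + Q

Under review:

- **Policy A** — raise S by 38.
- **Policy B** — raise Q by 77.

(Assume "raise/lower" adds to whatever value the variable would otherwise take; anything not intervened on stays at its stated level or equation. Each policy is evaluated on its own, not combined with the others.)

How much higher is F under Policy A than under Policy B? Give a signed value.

Policy A (S + 38):
  S = 80 + 38 = 118
  W = 138
  Q = -39 + 138 = 99
  F = 129 − 6·118 + 3·138 + 99 = -66
Policy B (Q + 77):
  S = 80
  W = 138
  Q = -39 + 138 (+77 from intervention) = 176
  F = 129 − 6·80 + 3·138 + 176 = 239
F: -66 − 239 = -305

-305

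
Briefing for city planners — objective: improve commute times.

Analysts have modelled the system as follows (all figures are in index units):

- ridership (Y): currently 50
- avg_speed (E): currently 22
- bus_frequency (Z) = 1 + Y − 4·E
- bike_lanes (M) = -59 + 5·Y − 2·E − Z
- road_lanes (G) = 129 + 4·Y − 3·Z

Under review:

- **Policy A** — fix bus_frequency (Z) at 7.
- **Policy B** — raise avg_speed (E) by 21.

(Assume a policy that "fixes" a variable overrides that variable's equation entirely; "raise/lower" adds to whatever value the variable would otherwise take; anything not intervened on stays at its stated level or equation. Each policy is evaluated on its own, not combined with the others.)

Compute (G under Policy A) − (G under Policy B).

Policy A (Z := 7):
  Y = 50
  E = 22
  Z = 7
  G = 129 + 4·50 − 3·7 = 308
Policy B (E + 21):
  Y = 50
  E = 22 + 21 = 43
  Z = 1 + 50 − 4·43 = -121
  G = 129 + 4·50 − 3·(-121) = 692
G: 308 − 692 = -384

-384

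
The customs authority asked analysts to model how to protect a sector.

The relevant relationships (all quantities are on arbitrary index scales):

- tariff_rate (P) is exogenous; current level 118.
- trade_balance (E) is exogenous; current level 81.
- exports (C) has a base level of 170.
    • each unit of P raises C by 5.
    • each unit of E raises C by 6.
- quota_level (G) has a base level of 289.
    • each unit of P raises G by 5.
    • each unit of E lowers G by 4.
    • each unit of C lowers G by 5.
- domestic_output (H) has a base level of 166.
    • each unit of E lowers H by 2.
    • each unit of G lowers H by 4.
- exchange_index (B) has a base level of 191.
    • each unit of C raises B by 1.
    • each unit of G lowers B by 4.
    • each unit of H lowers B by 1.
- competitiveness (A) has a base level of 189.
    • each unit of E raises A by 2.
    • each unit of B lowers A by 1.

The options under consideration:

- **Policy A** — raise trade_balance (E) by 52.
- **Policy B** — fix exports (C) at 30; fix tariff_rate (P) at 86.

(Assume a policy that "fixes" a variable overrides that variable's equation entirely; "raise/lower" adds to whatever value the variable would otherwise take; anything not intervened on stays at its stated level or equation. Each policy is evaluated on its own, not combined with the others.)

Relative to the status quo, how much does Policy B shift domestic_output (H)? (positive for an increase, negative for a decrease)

-23680

Baseline:
  P = 118
  E = 81
  C = 170 + 5·118 + 6·81 = 1246
  G = 289 + 5·118 − 4·81 − 5·1246 = -5675
  H = 166 − 2·81 − 4·(-5675) = 22704
Policy B (C := 30, P := 86):
  P = 86
  E = 81
  C = 30
  G = 289 + 5·86 − 4·81 − 5·30 = 245
  H = 166 − 2·81 − 4·245 = -976
Change in H: -976 − 22704 = -23680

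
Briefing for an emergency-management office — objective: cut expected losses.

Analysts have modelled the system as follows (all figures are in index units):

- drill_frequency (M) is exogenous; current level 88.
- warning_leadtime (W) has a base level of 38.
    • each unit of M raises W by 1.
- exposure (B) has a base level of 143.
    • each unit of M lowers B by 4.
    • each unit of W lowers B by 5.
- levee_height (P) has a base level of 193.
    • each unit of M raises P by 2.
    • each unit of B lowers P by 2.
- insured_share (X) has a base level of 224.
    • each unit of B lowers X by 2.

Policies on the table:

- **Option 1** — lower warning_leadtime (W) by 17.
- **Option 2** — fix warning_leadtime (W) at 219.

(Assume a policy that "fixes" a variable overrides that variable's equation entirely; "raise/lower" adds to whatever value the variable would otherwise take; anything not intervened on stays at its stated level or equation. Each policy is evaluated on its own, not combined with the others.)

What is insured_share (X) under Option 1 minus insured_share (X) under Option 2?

-1100

Option 1 (W − 17):
  M = 88
  W = 38 + 88 (−17 from intervention) = 109
  B = 143 − 4·88 − 5·109 = -754
  X = 224 − 2·(-754) = 1732
Option 2 (W := 219):
  M = 88
  W = 219
  B = 143 − 4·88 − 5·219 = -1304
  X = 224 − 2·(-1304) = 2832
X: 1732 − 2832 = -1100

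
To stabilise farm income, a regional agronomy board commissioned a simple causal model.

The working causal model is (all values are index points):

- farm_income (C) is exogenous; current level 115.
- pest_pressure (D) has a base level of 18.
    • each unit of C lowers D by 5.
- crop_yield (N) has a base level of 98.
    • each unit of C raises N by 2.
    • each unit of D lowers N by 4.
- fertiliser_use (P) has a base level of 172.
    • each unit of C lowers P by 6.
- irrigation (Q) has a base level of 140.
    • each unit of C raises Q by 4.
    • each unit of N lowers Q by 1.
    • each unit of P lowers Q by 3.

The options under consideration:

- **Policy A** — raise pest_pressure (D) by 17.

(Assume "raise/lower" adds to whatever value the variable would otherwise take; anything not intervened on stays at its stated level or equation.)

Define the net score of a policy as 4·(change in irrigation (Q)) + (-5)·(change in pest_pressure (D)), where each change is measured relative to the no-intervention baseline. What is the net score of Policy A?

187

Baseline:
  C = 115
  D = 18 − 5·115 = -557
  N = 98 + 2·115 − 4·(-557) = 2556
  P = 172 − 6·115 = -518
  Q = 140 + 4·115 − 2556 − 3·(-518) = -402
Policy A (D + 17):
  C = 115
  D = 18 − 5·115 (+17 from intervention) = -540
  N = 98 + 2·115 − 4·(-540) = 2488
  P = 172 − 6·115 = -518
  Q = 140 + 4·115 − 2488 − 3·(-518) = -334
ΔQ = -334 − (-402) = 68; ΔD = -540 − (-557) = 17
Score = 4·68 + (-5)·17 = 187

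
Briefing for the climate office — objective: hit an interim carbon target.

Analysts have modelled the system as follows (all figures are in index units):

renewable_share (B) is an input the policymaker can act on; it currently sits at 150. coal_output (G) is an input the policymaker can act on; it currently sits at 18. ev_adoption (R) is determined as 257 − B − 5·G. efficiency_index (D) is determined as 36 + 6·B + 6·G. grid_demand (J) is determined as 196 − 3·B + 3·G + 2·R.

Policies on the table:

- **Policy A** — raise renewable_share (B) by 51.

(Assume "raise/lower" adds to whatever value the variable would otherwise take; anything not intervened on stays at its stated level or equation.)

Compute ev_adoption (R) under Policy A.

-34

Policy A (B + 51):
  B = 150 + 51 = 201
  G = 18
  R = 257 − 201 − 5·18 = -34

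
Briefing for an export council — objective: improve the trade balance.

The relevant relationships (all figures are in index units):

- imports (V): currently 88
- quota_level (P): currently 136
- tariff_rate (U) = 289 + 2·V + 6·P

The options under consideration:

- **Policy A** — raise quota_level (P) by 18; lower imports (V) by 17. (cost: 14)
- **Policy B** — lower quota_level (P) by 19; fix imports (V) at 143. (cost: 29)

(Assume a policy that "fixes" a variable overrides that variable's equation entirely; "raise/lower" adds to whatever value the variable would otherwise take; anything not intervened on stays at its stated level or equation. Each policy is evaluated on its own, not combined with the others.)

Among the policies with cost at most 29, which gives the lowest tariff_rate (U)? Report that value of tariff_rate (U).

1277

Policy A (P + 18, V − 17):
  V = 88 − 17 = 71
  P = 136 + 18 = 154
  U = 289 + 2·71 + 6·154 = 1355
Policy B (P − 19, V := 143):
  V = 143
  P = 136 − 19 = 117
  U = 289 + 2·143 + 6·117 = 1277
Comparing — Policy A: U=1355, Policy B: U=1277. Lowest is 1277 (Policy B).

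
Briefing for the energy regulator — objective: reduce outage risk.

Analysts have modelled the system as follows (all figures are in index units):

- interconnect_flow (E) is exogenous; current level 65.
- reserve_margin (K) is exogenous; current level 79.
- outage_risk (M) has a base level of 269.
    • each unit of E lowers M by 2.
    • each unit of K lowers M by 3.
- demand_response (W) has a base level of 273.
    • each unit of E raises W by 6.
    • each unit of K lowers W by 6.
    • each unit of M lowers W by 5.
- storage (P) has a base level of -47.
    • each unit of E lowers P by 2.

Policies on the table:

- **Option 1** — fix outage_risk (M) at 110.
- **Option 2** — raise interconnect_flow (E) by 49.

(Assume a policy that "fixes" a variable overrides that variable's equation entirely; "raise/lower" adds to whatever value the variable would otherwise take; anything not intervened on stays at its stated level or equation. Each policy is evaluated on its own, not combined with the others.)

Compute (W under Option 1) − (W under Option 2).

Option 1 (M := 110):
  E = 65
  K = 79
  M = 110
  W = 273 + 6·65 − 6·79 − 5·110 = -361
Option 2 (E + 49):
  E = 65 + 49 = 114
  K = 79
  M = 269 − 2·114 − 3·79 = -196
  W = 273 + 6·114 − 6·79 − 5·(-196) = 1463
W: -361 − 1463 = -1824

-1824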